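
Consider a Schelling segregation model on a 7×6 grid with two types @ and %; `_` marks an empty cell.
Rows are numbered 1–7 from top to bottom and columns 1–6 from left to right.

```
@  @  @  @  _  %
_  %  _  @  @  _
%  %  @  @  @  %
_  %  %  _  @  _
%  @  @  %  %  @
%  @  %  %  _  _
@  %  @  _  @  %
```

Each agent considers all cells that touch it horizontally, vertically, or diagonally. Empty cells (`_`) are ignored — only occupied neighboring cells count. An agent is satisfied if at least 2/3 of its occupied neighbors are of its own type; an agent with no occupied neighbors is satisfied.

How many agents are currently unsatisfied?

22

Row 1: (1,1)@ 1/2 not · (1,2)@ 2/3 satisfied · (1,3)@ 3/4 satisfied · (1,4)@ 3/3 satisfied · (1,6)% 0/1 not
Row 2: (2,2)% 2/6 not · (2,4)@ 6/6 satisfied · (2,5)@ 4/6 satisfied
Row 3: (3,1)% 3/3 satisfied · (3,2)% 4/5 satisfied · (3,3)@ 2/6 not · (3,4)@ 5/6 satisfied · (3,5)@ 4/5 satisfied · (3,6)% 0/3 not
Row 4: (4,2)% 4/7 not · (4,3)% 3/7 not · (4,5)@ 3/6 not
Row 5: (5,1)% 2/4 not · (5,2)@ 2/7 not · (5,3)@ 2/7 not · (5,4)% 4/6 satisfied · (5,5)% 2/4 not · (5,6)@ 1/2 not
Row 6: (6,1)% 2/5 not · (6,2)@ 4/8 not · (6,3)% 3/7 not · (6,4)% 3/6 not
Row 7: (7,1)@ 1/3 not · (7,2)% 2/5 not · (7,3)@ 1/4 not · (7,5)@ 0/2 not · (7,6)% 0/1 not
Unsatisfied: (1,1), (1,6), (2,2), (3,3), (3,6), (4,2), (4,3), (4,5), (5,1), (5,2), (5,3), (5,5), (5,6), (6,1), (6,2), (6,3), (6,4), (7,1), (7,2), (7,3), (7,5), (7,6) — 22 in total.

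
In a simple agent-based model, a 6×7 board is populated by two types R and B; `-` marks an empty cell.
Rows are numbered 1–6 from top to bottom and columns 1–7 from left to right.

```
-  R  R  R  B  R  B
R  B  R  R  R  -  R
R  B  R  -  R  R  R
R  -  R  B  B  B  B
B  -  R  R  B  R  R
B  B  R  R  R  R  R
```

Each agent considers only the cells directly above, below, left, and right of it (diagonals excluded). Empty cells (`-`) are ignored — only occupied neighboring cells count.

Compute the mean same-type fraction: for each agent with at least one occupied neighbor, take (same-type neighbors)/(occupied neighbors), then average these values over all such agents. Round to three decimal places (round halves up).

(1,2)R 1/2
(1,3)R 3/3
(1,4)R 2/3
(1,5)B 0/3
(1,6)R 0/2
(1,7)B 0/2
(2,1)R 1/2
(2,2)B 1/4
(2,3)R 3/4
(2,4)R 3/3
(2,5)R 2/3
(2,7)R 1/2
(3,1)R 2/3
(3,2)B 1/3
(3,3)R 2/3
(3,5)R 2/3
(3,6)R 2/3
(3,7)R 2/3
(4,1)R 1/2
(4,3)R 2/3
(4,4)B 1/3
(4,5)B 3/4
(4,6)B 2/4
(4,7)B 1/3
(5,1)B 1/2
(5,3)R 3/3
(5,4)R 2/4
(5,5)B 1/4
(5,6)R 2/4
(5,7)R 2/3
(6,1)B 2/2
(6,2)B 1/2
(6,3)R 2/3
(6,4)R 3/3
(6,5)R 2/3
(6,6)R 3/3
(6,7)R 2/2
Sum over 37 agents: 1/2 + 3/3 + 2/3 + 0/3 + 0/2 + 0/2 + 1/2 + 1/4 + 3/4 + 3/3 + 2/3 + 1/2 + 2/3 + 1/3 + 2/3 + 2/3 + 2/3 + 2/3 + 1/2 + 2/3 + 1/3 + 3/4 + 2/4 + 1/3 + 1/2 + 3/3 + 2/4 + 1/4 + 2/4 + 2/3 + 2/2 + 1/2 + 2/3 + 3/3 + 2/3 + 3/3 + 2/2 = 131/6; mean = 131/6 ÷ 37 = 131/222 = 0.590090… → 0.590.

0.590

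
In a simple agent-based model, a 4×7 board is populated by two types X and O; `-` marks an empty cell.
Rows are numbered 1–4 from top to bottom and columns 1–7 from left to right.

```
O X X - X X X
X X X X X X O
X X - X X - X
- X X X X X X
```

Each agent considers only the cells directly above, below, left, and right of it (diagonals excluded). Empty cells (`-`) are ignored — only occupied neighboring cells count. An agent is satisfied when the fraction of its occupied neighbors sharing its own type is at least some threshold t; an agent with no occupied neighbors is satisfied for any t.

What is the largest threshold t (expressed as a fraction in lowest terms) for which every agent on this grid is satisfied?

0/1

(1,1)O 0/2
(1,2)X 2/3
(1,3)X 2/2
(1,5)X 2/2
(1,6)X 3/3
(1,7)X 1/2
(2,1)X 2/3
(2,2)X 4/4
(2,3)X 3/3
(2,4)X 3/3
(2,5)X 4/4
(2,6)X 2/3
(2,7)O 0/3
(3,1)X 2/2
(3,2)X 3/3
(3,4)X 3/3
(3,5)X 3/3
(3,7)X 1/2
(4,2)X 2/2
(4,3)X 2/2
(4,4)X 3/3
(4,5)X 3/3
(4,6)X 2/2
(4,7)X 2/2
The smallest same-type fraction is 0/2 at (1,1), which reduces to 0/1. Any threshold above that leaves this agent unsatisfied.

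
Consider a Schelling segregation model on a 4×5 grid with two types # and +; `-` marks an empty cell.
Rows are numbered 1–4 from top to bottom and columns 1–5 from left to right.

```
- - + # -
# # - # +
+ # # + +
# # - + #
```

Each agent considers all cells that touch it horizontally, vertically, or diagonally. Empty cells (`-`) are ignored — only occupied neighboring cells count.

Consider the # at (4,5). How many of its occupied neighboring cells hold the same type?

0

Occupied neighbors of (4,5): (3,4)=+, (3,5)=+, (4,4)=+.
Same type (#): 0 of 3.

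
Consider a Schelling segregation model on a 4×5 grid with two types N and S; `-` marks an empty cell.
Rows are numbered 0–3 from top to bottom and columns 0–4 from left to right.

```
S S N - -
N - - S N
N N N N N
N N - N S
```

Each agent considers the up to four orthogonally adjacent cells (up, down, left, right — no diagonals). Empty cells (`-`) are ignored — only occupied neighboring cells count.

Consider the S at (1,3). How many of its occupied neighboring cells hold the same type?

0

Occupied neighbors of (1,3): (2,3)=N, (1,4)=N.
Same type (S): 0 of 2.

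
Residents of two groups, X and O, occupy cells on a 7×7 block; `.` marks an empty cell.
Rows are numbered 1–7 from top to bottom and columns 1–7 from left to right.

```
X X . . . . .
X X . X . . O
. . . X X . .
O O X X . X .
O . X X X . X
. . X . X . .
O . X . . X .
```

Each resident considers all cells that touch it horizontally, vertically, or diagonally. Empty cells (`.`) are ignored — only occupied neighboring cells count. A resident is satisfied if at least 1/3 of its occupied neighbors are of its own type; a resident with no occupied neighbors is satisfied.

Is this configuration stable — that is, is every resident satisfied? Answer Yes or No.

Yes

(1,1)X 3/3 satisfied
(1,2)X 3/3 satisfied
(2,1)X 3/3 satisfied
(2,2)X 3/3 satisfied
(2,4)X 2/2 satisfied
(2,7)O 0/0 satisfied
(3,4)X 4/4 satisfied
(3,5)X 4/4 satisfied
(4,1)O 2/2 satisfied
(4,2)O 2/4 satisfied
(4,3)X 4/5 satisfied
(4,4)X 6/6 satisfied
(4,6)X 3/3 satisfied
(5,1)O 2/2 satisfied
(5,3)X 4/5 satisfied
(5,4)X 6/6 satisfied
(5,5)X 4/4 satisfied
(5,7)X 1/1 satisfied
(6,3)X 3/3 satisfied
(6,5)X 3/3 satisfied
(7,1)O 0/0 satisfied
(7,3)X 1/1 satisfied
(7,6)X 1/1 satisfied
All meet the threshold, so the configuration is stable.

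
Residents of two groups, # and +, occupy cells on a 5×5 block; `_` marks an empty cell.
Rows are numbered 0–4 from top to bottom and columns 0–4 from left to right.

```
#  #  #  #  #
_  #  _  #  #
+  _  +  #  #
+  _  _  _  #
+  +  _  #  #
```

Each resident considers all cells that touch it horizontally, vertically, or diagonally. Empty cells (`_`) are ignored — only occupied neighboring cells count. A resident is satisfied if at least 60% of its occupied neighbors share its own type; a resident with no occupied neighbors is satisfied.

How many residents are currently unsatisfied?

2

Row 0: (0,0)# 2/2 ok · (0,1)# 3/3 ok · (0,2)# 4/4 ok · (0,3)# 4/4 ok · (0,4)# 3/3 ok
Row 1: (1,1)# 3/5 ok · (1,3)# 6/7 ok · (1,4)# 5/5 ok
Row 2: (2,0)+ 1/2 unhappy · (2,2)+ 0/3 unhappy · (2,3)# 4/5 ok · (2,4)# 4/4 ok
Row 3: (3,0)+ 3/3 ok · (3,4)# 4/4 ok
Row 4: (4,0)+ 2/2 ok · (4,1)+ 2/2 ok · (4,3)# 2/2 ok · (4,4)# 2/2 ok
Unsatisfied: (2,0), (2,2) — 2 in total.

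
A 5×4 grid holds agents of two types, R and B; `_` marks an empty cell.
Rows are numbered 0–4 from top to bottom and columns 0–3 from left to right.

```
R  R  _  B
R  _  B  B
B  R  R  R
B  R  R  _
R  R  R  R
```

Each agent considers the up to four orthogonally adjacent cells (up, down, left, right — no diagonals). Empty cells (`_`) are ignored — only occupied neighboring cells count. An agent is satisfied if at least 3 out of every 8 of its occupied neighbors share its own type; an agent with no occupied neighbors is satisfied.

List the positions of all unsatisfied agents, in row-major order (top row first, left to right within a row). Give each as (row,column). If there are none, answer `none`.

Row 0: (0,0)R 2/2 ok · (0,1)R 1/1 ok · (0,3)B 1/1 ok
Row 1: (1,0)R 1/2 ok · (1,2)B 1/2 ok · (1,3)B 2/3 ok
Row 2: (2,0)B 1/3 unhappy · (2,1)R 2/3 ok · (2,2)R 3/4 ok · (2,3)R 1/2 ok
Row 3: (3,0)B 1/3 unhappy · (3,1)R 3/4 ok · (3,2)R 3/3 ok
Row 4: (4,0)R 1/2 ok · (4,1)R 3/3 ok · (4,2)R 3/3 ok · (4,3)R 1/1 ok

(2,0), (3,0)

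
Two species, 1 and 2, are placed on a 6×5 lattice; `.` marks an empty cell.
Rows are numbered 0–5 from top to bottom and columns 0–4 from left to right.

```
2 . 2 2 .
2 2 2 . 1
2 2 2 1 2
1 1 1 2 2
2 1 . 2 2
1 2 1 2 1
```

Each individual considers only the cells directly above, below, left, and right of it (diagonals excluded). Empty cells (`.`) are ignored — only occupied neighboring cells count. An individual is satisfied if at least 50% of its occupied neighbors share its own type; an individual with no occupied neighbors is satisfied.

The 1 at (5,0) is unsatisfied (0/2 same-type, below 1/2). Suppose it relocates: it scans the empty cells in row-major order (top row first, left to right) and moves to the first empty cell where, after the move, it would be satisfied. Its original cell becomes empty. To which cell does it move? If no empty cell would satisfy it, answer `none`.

Vacating (5,0). Empty cells in order:
  (0,1): 0/3 same-type → still unsatisfied.
  (0,4): 1/2 same-type → satisfied — stop here.

(0,4)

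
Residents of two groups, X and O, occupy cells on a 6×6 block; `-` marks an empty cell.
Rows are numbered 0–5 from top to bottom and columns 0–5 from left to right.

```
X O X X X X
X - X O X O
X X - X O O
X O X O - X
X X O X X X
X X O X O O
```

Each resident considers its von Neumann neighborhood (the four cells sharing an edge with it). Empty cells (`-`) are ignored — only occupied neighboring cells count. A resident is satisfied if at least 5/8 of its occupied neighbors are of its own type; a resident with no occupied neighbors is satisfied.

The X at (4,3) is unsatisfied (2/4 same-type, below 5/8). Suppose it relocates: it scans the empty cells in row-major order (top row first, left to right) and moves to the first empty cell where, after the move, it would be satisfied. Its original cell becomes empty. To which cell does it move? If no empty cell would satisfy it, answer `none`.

(1,1)

Vacating (4,3). Empty cells in order:
  (1,1): 3/4 same-type → satisfied — stop here.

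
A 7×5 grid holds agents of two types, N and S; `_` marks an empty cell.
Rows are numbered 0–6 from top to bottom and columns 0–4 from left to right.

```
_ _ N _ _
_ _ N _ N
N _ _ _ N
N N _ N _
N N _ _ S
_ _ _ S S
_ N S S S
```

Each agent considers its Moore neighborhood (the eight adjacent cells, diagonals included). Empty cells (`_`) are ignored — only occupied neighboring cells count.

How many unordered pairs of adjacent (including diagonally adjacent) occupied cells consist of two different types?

2

Scan each occupied cell's neighbors to the right and below (and the two forward diagonals) so each pair is counted once.
Row 0: N(0,2)–N(1,2)=  → 0/1 unlike.
Row 1: N(1,4)–N(2,4)=  → 0/1 unlike.
Row 2: N(2,0)–N(3,0)= N(2,0)–N(3,1)= N(2,4)–N(3,3)=  → 0/3 unlike.
Row 3: N(3,0)–N(3,1)= N(3,0)–N(4,0)= N(3,0)–N(4,1)= N(3,1)–N(4,1)= N(3,1)–N(4,0)= N(3,3)–S(4,4)≠  → 1/6 unlike.
Row 4: N(4,0)–N(4,1)= S(4,4)–S(5,4)= S(4,4)–S(5,3)=  → 0/3 unlike.
Row 5: S(5,3)–S(5,4)= S(5,3)–S(6,3)= S(5,3)–S(6,4)= S(5,3)–S(6,2)= S(5,4)–S(6,4)= S(5,4)–S(6,3)=  → 0/6 unlike.
Row 6: N(6,1)–S(6,2)≠ S(6,2)–S(6,3)= S(6,3)–S(6,4)=  → 1/3 unlike.
Total adjacent occupied pairs: 23; unlike-type pairs: 2.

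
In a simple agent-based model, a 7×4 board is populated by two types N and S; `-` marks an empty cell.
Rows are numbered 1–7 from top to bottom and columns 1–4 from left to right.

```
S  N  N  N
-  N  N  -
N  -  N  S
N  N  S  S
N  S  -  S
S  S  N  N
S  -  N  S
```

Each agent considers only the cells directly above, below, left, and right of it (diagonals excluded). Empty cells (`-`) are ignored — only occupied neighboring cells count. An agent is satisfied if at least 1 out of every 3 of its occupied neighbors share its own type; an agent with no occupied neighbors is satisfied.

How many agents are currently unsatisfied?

Row 1: (1,1)S 0/1 unhappy · (1,2)N 2/3 ok · (1,3)N 3/3 ok · (1,4)N 1/1 ok
Row 2: (2,2)N 2/2 ok · (2,3)N 3/3 ok
Row 3: (3,1)N 1/1 ok · (3,3)N 1/3 ok · (3,4)S 1/2 ok
Row 4: (4,1)N 3/3 ok · (4,2)N 1/3 ok · (4,3)S 1/3 ok · (4,4)S 3/3 ok
Row 5: (5,1)N 1/3 ok · (5,2)S 1/3 ok · (5,4)S 1/2 ok
Row 6: (6,1)S 2/3 ok · (6,2)S 2/3 ok · (6,3)N 2/3 ok · (6,4)N 1/3 ok
Row 7: (7,1)S 1/1 ok · (7,3)N 1/2 ok · (7,4)S 0/2 unhappy
Unsatisfied: (1,1), (7,4) — 2 in total.

2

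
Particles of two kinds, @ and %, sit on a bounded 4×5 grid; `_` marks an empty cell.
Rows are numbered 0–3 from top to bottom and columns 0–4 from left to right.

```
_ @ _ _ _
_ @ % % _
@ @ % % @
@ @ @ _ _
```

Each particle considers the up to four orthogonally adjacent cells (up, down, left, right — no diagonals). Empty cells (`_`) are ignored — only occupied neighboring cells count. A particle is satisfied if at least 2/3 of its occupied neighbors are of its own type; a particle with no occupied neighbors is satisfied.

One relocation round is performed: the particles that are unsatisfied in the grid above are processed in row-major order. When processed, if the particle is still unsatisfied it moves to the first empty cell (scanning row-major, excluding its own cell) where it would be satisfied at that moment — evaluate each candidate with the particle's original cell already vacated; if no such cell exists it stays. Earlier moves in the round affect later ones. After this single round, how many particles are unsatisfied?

Initially unsatisfied (in order): (2,2), (2,4), (3,2).
  (2,2) → (0,3).
  (2,4) → (0,0).
  (3,2): now satisfied by earlier moves; stays.
Resulting grid:
@ @ _ % _
_ @ % % _
@ @ _ % _
@ @ @ _ _
Unsatisfied now: (1,2).

1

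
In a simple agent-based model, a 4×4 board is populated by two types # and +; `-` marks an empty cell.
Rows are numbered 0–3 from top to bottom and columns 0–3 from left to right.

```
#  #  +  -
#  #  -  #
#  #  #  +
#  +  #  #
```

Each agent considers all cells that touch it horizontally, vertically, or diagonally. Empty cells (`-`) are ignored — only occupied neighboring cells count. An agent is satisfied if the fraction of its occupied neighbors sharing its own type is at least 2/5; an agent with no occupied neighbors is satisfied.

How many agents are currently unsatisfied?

4

Row 0: (0,0)# 3/3 ✓ · (0,1)# 3/4 ✓ · (0,2)+ 0/3 ✗
Row 1: (1,0)# 5/5 ✓ · (1,1)# 6/7 ✓ · (1,3)# 1/3 ✗
Row 2: (2,0)# 4/5 ✓ · (2,1)# 6/7 ✓ · (2,2)# 5/7 ✓ · (2,3)+ 0/4 ✗
Row 3: (3,0)# 2/3 ✓ · (3,1)+ 0/5 ✗ · (3,2)# 3/5 ✓ · (3,3)# 2/3 ✓
Unsatisfied: (0,2), (1,3), (2,3), (3,1) — 4 in total.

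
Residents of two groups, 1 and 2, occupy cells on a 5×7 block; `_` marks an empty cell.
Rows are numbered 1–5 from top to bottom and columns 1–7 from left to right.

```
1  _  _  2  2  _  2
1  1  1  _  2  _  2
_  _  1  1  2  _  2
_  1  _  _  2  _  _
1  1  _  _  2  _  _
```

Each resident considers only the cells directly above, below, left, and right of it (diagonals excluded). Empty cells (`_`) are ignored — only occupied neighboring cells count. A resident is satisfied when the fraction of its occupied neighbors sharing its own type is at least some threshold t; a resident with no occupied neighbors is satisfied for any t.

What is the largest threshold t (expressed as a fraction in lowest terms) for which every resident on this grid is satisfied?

(1,1)1 1/1
(1,4)2 1/1
(1,5)2 2/2
(1,7)2 1/1
(2,1)1 2/2
(2,2)1 2/2
(2,3)1 2/2
(2,5)2 2/2
(2,7)2 2/2
(3,3)1 2/2
(3,4)1 1/2
(3,5)2 2/3
(3,7)2 1/1
(4,2)1 1/1
(4,5)2 2/2
(5,1)1 1/1
(5,2)1 2/2
(5,5)2 1/1
The smallest same-type fraction is 1/2 at (3,4), which reduces to 1/2. Any threshold above that leaves this resident unsatisfied.

1/2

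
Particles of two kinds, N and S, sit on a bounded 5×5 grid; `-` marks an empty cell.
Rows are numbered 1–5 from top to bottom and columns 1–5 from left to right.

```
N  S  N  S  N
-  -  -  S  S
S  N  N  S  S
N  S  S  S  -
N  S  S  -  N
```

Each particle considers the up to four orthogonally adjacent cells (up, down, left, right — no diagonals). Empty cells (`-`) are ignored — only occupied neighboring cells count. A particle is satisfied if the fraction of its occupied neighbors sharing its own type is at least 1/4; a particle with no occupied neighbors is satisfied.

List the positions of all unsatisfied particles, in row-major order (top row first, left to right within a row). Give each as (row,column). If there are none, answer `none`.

(1,1)N 0/1 ✗
(1,2)S 0/2 ✗
(1,3)N 0/2 ✗
(1,4)S 1/3 ✓
(1,5)N 0/2 ✗
(2,4)S 3/3 ✓
(2,5)S 2/3 ✓
(3,1)S 0/2 ✗
(3,2)N 1/3 ✓
(3,3)N 1/3 ✓
(3,4)S 3/4 ✓
(3,5)S 2/2 ✓
(4,1)N 1/3 ✓
(4,2)S 2/4 ✓
(4,3)S 3/4 ✓
(4,4)S 2/2 ✓
(5,1)N 1/2 ✓
(5,2)S 2/3 ✓
(5,3)S 2/2 ✓
(5,5)N 0/0 ✓

(1,1), (1,2), (1,3), (1,5), (3,1)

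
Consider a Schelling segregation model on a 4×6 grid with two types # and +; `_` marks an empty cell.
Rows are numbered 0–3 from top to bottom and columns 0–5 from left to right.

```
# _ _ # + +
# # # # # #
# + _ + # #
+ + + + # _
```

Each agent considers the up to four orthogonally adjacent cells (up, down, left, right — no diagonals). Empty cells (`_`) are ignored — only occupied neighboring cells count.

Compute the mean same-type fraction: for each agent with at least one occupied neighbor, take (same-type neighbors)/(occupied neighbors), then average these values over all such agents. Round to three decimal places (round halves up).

(0,0)# 1/1
(0,3)# 1/2
(0,4)+ 1/3
(0,5)+ 1/2
(1,0)# 3/3
(1,1)# 2/3
(1,2)# 2/2
(1,3)# 3/4
(1,4)# 3/4
(1,5)# 2/3
(2,0)# 1/3
(2,1)+ 1/3
(2,3)+ 1/3
(2,4)# 3/4
(2,5)# 2/2
(3,0)+ 1/2
(3,1)+ 3/3
(3,2)+ 2/2
(3,3)+ 2/3
(3,4)# 1/2
Sum over 20 agents: 1/1 + 1/2 + 1/3 + 1/2 + 3/3 + 2/3 + 2/2 + 3/4 + 3/4 + 2/3 + 1/3 + 1/3 + 1/3 + 3/4 + 2/2 + 1/2 + 3/3 + 2/2 + 2/3 + 1/2 = 163/12; mean = 163/12 ÷ 20 = 163/240 = 0.679166… → 0.679.

0.679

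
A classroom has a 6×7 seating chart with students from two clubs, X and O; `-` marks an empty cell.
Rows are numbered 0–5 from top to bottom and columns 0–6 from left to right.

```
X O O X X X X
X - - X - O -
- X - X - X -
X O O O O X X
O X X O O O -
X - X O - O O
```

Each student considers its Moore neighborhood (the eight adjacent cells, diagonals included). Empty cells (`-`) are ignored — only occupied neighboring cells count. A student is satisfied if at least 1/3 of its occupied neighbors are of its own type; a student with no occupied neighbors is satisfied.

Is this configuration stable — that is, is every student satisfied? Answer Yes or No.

Row 0: (0,0)X 1/2 ✓ · (0,1)O 1/3 ✓ · (0,2)O 1/3 ✓ · (0,3)X 2/3 ✓ · (0,4)X 3/4 ✓ · (0,5)X 2/3 ✓ · (0,6)X 1/2 ✓
Row 1: (1,0)X 2/3 ✓ · (1,3)X 3/4 ✓ · (1,5)O 0/4 ✗
Row 2: (2,1)X 2/4 ✓ · (2,3)X 1/4 ✗ · (2,5)X 2/4 ✓
Row 3: (3,0)X 2/4 ✓ · (3,1)O 2/6 ✓ · (3,2)O 3/7 ✓ · (3,3)O 4/6 ✓ · (3,4)O 4/7 ✓ · (3,5)X 2/5 ✓ · (3,6)X 2/3 ✓
Row 4: (4,0)O 1/4 ✗ · (4,1)X 4/7 ✓ · (4,2)X 2/7 ✗ · (4,3)O 5/7 ✓ · (4,4)O 6/7 ✓ · (4,5)O 4/6 ✓
Row 5: (5,0)X 1/2 ✓ · (5,2)X 2/4 ✓ · (5,3)O 2/4 ✓ · (5,5)O 3/3 ✓ · (5,6)O 2/2 ✓
For instance (1,5) has only 0/4 same-type neighbors, below 1/3.

No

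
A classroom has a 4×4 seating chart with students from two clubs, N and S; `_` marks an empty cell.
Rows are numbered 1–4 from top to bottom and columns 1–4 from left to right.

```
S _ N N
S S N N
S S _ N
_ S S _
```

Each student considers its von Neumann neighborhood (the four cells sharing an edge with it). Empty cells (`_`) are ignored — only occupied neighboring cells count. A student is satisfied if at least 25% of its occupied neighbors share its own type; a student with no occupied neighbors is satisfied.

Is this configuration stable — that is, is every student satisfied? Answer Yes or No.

(1,1)S 1/1 satisfied
(1,3)N 2/2 satisfied
(1,4)N 2/2 satisfied
(2,1)S 3/3 satisfied
(2,2)S 2/3 satisfied
(2,3)N 2/3 satisfied
(2,4)N 3/3 satisfied
(3,1)S 2/2 satisfied
(3,2)S 3/3 satisfied
(3,4)N 1/1 satisfied
(4,2)S 2/2 satisfied
(4,3)S 1/1 satisfied
All meet the threshold, so the configuration is stable.

Yes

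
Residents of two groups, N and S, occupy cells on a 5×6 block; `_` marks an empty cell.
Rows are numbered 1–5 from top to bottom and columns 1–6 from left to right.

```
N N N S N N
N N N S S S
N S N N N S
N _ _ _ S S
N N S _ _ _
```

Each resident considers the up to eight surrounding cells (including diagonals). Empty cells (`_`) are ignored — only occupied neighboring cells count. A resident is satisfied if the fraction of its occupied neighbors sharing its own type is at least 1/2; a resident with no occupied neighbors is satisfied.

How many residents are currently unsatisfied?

(1,1)N 3/3 satisfied
(1,2)N 5/5 satisfied
(1,3)N 3/5 satisfied
(1,4)S 2/5 not
(1,5)N 1/5 not
(1,6)N 1/3 not
(2,1)N 4/5 satisfied
(2,2)N 7/8 satisfied
(2,3)N 5/8 satisfied
(2,4)S 2/8 not
(2,5)S 4/8 satisfied
(2,6)S 2/5 not
(3,1)N 3/4 satisfied
(3,2)S 0/6 not
(3,3)N 3/5 satisfied
(3,4)N 3/6 satisfied
(3,5)N 1/7 not
(3,6)S 4/5 satisfied
(4,1)N 3/4 satisfied
(4,5)S 2/4 satisfied
(4,6)S 2/3 satisfied
(5,1)N 2/2 satisfied
(5,2)N 2/3 satisfied
(5,3)S 0/1 not
Unsatisfied: (1,4), (1,5), (1,6), (2,4), (2,6), (3,2), (3,5), (5,3) — 8 in total.

8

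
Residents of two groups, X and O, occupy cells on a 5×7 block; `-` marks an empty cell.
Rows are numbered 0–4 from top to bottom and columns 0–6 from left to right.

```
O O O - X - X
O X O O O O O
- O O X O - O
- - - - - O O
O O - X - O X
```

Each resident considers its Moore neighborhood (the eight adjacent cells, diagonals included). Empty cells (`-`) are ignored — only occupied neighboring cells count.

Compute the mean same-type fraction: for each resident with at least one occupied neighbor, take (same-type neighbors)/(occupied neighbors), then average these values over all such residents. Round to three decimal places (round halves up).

Row 0: (0,0)O 2/3 · (0,1)O 4/5 · (0,2)O 3/4 · (0,4)X 0/3 · (0,6)X 0/2
Row 1: (1,0)O 3/4 · (1,1)X 0/7 · (1,2)O 5/7 · (1,3)O 5/7 · (1,4)O 3/5 · (1,5)O 4/6 · (1,6)O 2/3
Row 2: (2,1)O 3/4 · (2,2)O 3/5 · (2,3)X 0/5 · (2,4)O 4/5 · (2,6)O 4/4
Row 3: (3,5)O 4/5 · (3,6)O 3/4
Row 4: (4,0)O 1/1 · (4,1)O 1/1 · (4,3)X — no occupied neighbors · (4,5)O 2/3 · (4,6)X 0/3
Sum over 23 residents: 2/3 + 4/5 + 3/4 + 0/3 + 0/2 + 3/4 + 0/7 + 5/7 + 5/7 + 3/5 + 4/6 + 2/3 + 3/4 + 3/5 + 0/5 + 4/5 + 4/4 + 4/5 + 3/4 + 1/1 + 1/1 + 2/3 + 0/3 = 1438/105; mean = 1438/105 ÷ 23 = 1438/2415 = 0.595445… → 0.595.

0.595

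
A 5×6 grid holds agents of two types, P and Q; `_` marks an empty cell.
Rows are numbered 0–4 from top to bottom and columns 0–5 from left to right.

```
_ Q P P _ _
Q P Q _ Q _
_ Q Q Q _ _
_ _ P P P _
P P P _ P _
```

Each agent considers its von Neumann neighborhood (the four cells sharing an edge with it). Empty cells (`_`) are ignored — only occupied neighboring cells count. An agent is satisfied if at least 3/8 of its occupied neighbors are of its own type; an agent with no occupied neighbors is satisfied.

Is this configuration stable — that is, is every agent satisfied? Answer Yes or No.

No

Row 0: (0,1)Q 0/2 unhappy · (0,2)P 1/3 unhappy · (0,3)P 1/1 ok
Row 1: (1,0)Q 0/1 unhappy · (1,1)P 0/4 unhappy · (1,2)Q 1/3 unhappy · (1,4)Q 0/0 ok
Row 2: (2,1)Q 1/2 ok · (2,2)Q 3/4 ok · (2,3)Q 1/2 ok
Row 3: (3,2)P 2/3 ok · (3,3)P 2/3 ok · (3,4)P 2/2 ok
Row 4: (4,0)P 1/1 ok · (4,1)P 2/2 ok · (4,2)P 2/2 ok · (4,4)P 1/1 ok
For instance (0,1) has only 0/2 same-type neighbors, below 3/8.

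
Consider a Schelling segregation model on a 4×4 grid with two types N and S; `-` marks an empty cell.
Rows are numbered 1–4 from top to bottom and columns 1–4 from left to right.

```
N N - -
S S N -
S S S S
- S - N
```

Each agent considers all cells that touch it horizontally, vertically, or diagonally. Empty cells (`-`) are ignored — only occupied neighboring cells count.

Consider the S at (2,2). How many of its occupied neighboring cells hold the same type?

Occupied neighbors of (2,2): (1,1)=N, (1,2)=N, (2,1)=S, (2,3)=N, (3,1)=S, (3,2)=S, (3,3)=S.
Same type (S): 4 of 7.

4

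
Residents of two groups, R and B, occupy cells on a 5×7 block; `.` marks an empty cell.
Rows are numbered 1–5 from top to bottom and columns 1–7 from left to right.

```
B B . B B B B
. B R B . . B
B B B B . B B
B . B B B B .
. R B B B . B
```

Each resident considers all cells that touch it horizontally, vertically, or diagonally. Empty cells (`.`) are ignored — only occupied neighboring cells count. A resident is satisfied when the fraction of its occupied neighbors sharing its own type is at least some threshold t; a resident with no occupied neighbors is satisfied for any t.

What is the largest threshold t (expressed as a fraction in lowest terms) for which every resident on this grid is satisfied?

Row 1: (1,1)B 2/2 · (1,2)B 2/3 · (1,4)B 2/3 · (1,5)B 3/3 · (1,6)B 3/3 · (1,7)B 2/2
Row 2: (2,2)B 5/6 · (2,3)R 0/7 · (2,4)B 4/5 · (2,7)B 4/4
Row 3: (3,1)B 3/3 · (3,2)B 5/6 · (3,3)B 6/7 · (3,4)B 5/6 · (3,6)B 4/4 · (3,7)B 3/3
Row 4: (4,1)B 2/3 · (4,3)B 6/7 · (4,4)B 7/7 · (4,5)B 6/6 · (4,6)B 5/5
Row 5: (5,2)R 0/3 · (5,3)B 3/4 · (5,4)B 5/5 · (5,5)B 4/4 · (5,7)B 1/1
The smallest same-type fraction is 0/7 at (2,3), which reduces to 0/1. Any threshold above that leaves this resident unsatisfied.

0/1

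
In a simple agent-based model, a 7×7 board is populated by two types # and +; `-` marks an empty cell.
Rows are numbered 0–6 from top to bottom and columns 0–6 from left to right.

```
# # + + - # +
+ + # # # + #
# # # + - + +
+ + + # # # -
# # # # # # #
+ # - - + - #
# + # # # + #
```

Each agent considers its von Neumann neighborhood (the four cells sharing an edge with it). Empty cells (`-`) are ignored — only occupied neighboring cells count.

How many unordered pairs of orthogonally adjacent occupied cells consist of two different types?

35

Scan each occupied cell's neighbors to the right and below so each pair is counted once.
From row 0: 8 unlike of 10 pairs (running 8/10).
From row 1: 7 unlike of 12 pairs (running 15/22).
From row 2: 6 unlike of 9 pairs (running 21/31).
From row 3: 4 unlike of 11 pairs (running 25/42).
From row 4: 2 unlike of 10 pairs (running 27/52).
From row 5: 4 unlike of 5 pairs (running 31/57).
From row 6: 4 unlike of 6 pairs (running 35/63).
Total adjacent occupied pairs: 63; unlike-type pairs: 35.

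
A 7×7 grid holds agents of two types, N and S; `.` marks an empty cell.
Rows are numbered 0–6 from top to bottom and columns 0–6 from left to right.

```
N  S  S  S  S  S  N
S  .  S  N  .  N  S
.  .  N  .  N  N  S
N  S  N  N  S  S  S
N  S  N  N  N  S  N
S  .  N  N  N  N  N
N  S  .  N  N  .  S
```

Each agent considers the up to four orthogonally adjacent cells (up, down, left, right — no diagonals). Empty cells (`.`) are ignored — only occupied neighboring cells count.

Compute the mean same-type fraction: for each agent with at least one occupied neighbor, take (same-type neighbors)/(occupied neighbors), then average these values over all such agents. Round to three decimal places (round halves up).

0.498

Row 0: (0,0)N 0/2 · (0,1)S 1/2 · (0,2)S 3/3 · (0,3)S 2/3 · (0,4)S 2/2 · (0,5)S 1/3 · (0,6)N 0/2
Row 1: (1,0)S 0/1 · (1,2)S 1/3 · (1,3)N 0/2 · (1,5)N 1/3 · (1,6)S 1/3
Row 2: (2,2)N 1/2 · (2,4)N 1/2 · (2,5)N 2/4 · (2,6)S 2/3
Row 3: (3,0)N 1/2 · (3,1)S 1/3 · (3,2)N 3/4 · (3,3)N 2/3 · (3,4)S 1/4 · (3,5)S 3/4 · (3,6)S 2/3
Row 4: (4,0)N 1/3 · (4,1)S 1/3 · (4,2)N 3/4 · (4,3)N 4/4 · (4,4)N 2/4 · (4,5)S 1/4 · (4,6)N 1/3
Row 5: (5,0)S 0/2 · (5,2)N 2/2 · (5,3)N 4/4 · (5,4)N 4/4 · (5,5)N 2/3 · (5,6)N 2/3
Row 6: (6,0)N 0/2 · (6,1)S 0/1 · (6,3)N 2/2 · (6,4)N 2/2 · (6,6)S 0/1
Sum over 41 agents: 0/2 + 1/2 + 3/3 + 2/3 + 2/2 + 1/3 + 0/2 + 0/1 + 1/3 + 0/2 + 1/3 + 1/3 + 1/2 + 1/2 + 2/4 + 2/3 + 1/2 + 1/3 + 3/4 + 2/3 + 1/4 + 3/4 + 2/3 + 1/3 + 1/3 + 3/4 + 4/4 + 2/4 + 1/4 + 1/3 + 0/2 + 2/2 + 4/4 + 4/4 + 2/3 + 2/3 + 0/2 + 0/1 + 2/2 + 2/2 + 0/1 = 245/12; mean = 245/12 ÷ 41 = 245/492 = 0.497967… → 0.498.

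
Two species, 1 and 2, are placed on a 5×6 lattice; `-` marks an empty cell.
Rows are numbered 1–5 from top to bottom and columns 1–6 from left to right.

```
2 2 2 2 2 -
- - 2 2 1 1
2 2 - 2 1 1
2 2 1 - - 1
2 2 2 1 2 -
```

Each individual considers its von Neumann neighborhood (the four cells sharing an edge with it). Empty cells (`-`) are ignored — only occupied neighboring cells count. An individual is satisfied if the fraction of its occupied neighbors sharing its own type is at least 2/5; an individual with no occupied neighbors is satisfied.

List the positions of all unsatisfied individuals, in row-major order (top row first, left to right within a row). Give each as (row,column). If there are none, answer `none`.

(4,3), (5,3), (5,4), (5,5)

Row 1: (1,1)2 1/1 ok · (1,2)2 2/2 ok · (1,3)2 3/3 ok · (1,4)2 3/3 ok · (1,5)2 1/2 ok
Row 2: (2,3)2 2/2 ok · (2,4)2 3/4 ok · (2,5)1 2/4 ok · (2,6)1 2/2 ok
Row 3: (3,1)2 2/2 ok · (3,2)2 2/2 ok · (3,4)2 1/2 ok · (3,5)1 2/3 ok · (3,6)1 3/3 ok
Row 4: (4,1)2 3/3 ok · (4,2)2 3/4 ok · (4,3)1 0/2 unhappy · (4,6)1 1/1 ok
Row 5: (5,1)2 2/2 ok · (5,2)2 3/3 ok · (5,3)2 1/3 unhappy · (5,4)1 0/2 unhappy · (5,5)2 0/1 unhappy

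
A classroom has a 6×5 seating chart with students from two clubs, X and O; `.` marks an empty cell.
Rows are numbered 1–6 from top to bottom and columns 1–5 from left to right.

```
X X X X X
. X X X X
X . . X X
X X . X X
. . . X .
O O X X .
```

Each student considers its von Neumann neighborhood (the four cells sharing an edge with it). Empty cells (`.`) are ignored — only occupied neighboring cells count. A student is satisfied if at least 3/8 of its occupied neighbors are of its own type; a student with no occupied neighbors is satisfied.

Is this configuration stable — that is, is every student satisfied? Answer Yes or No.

Yes

(1,1)X 1/1 ✓
(1,2)X 3/3 ✓
(1,3)X 3/3 ✓
(1,4)X 3/3 ✓
(1,5)X 2/2 ✓
(2,2)X 2/2 ✓
(2,3)X 3/3 ✓
(2,4)X 4/4 ✓
(2,5)X 3/3 ✓
(3,1)X 1/1 ✓
(3,4)X 3/3 ✓
(3,5)X 3/3 ✓
(4,1)X 2/2 ✓
(4,2)X 1/1 ✓
(4,4)X 3/3 ✓
(4,5)X 2/2 ✓
(5,4)X 2/2 ✓
(6,1)O 1/1 ✓
(6,2)O 1/2 ✓
(6,3)X 1/2 ✓
(6,4)X 2/2 ✓
All meet the threshold, so the configuration is stable.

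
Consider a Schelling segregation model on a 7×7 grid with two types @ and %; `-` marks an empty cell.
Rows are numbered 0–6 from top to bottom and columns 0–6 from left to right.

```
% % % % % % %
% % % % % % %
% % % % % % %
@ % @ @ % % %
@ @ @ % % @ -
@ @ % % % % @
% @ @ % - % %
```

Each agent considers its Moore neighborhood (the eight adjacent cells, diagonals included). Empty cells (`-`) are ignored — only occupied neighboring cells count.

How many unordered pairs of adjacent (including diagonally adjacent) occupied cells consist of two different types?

38

Scan each occupied cell's neighbors to the right and below (and the two forward diagonals) so each pair is counted once.
Row 0: %(0,0)–%(0,1)= %(0,0)–%(1,0)= %(0,0)–%(1,1)= %(0,1)–%(0,2)= %(0,1)–%(1,1)= %(0,1)–%(1,2)= %(0,1)–%(1,0)= %(0,2)–%(0,3)= %(0,2)–%(1,2)= %(0,2)–%(1,3)= %(0,2)–%(1,1)= %(0,3)–%(0,4)= %(0,3)–%(1,3)= %(0,3)–%(1,4)= %(0,3)–%(1,2)= %(0,4)–%(0,5)= %(0,4)–%(1,4)= %(0,4)–%(1,5)= %(0,4)–%(1,3)= %(0,5)–%(0,6)= %(0,5)–%(1,5)= %(0,5)–%(1,6)= %(0,5)–%(1,4)= %(0,6)–%(1,6)= %(0,6)–%(1,5)=  → 0/25 unlike.
Row 1: %(1,0)–%(1,1)= %(1,0)–%(2,0)= %(1,0)–%(2,1)= %(1,1)–%(1,2)= %(1,1)–%(2,1)= %(1,1)–%(2,2)= %(1,1)–%(2,0)= %(1,2)–%(1,3)= %(1,2)–%(2,2)= %(1,2)–%(2,3)= %(1,2)–%(2,1)= %(1,3)–%(1,4)= %(1,3)–%(2,3)= %(1,3)–%(2,4)= %(1,3)–%(2,2)= %(1,4)–%(1,5)= %(1,4)–%(2,4)= %(1,4)–%(2,5)= %(1,4)–%(2,3)= %(1,5)–%(1,6)= %(1,5)–%(2,5)= %(1,5)–%(2,6)= %(1,5)–%(2,4)= %(1,6)–%(2,6)= %(1,6)–%(2,5)=  → 0/25 unlike.
Row 2: %(2,0)–%(2,1)= %(2,0)–@(3,0)≠ %(2,0)–%(3,1)= %(2,1)–%(2,2)= %(2,1)–%(3,1)= %(2,1)–@(3,2)≠ %(2,1)–@(3,0)≠ %(2,2)–%(2,3)= %(2,2)–@(3,2)≠ %(2,2)–@(3,3)≠ %(2,2)–%(3,1)= %(2,3)–%(2,4)= %(2,3)–@(3,3)≠ %(2,3)–%(3,4)= %(2,3)–@(3,2)≠ %(2,4)–%(2,5)= %(2,4)–%(3,4)= %(2,4)–%(3,5)= %(2,4)–@(3,3)≠ %(2,5)–%(2,6)= %(2,5)–%(3,5)= %(2,5)–%(3,6)= %(2,5)–%(3,4)= %(2,6)–%(3,6)= %(2,6)–%(3,5)=  → 8/25 unlike.
Row 3: @(3,0)–%(3,1)≠ @(3,0)–@(4,0)= @(3,0)–@(4,1)= %(3,1)–@(3,2)≠ %(3,1)–@(4,1)≠ %(3,1)–@(4,2)≠ %(3,1)–@(4,0)≠ @(3,2)–@(3,3)= @(3,2)–@(4,2)= @(3,2)–%(4,3)≠ @(3,2)–@(4,1)= @(3,3)–%(3,4)≠ @(3,3)–%(4,3)≠ @(3,3)–%(4,4)≠ @(3,3)–@(4,2)= %(3,4)–%(3,5)= %(3,4)–%(4,4)= %(3,4)–@(4,5)≠ %(3,4)–%(4,3)= %(3,5)–%(3,6)= %(3,5)–@(4,5)≠ %(3,5)–%(4,4)= %(3,6)–@(4,5)≠  → 12/23 unlike.
Row 4: @(4,0)–@(4,1)= @(4,0)–@(5,0)= @(4,0)–@(5,1)= @(4,1)–@(4,2)= @(4,1)–@(5,1)= @(4,1)–%(5,2)≠ @(4,1)–@(5,0)= @(4,2)–%(4,3)≠ @(4,2)–%(5,2)≠ @(4,2)–%(5,3)≠ @(4,2)–@(5,1)= %(4,3)–%(4,4)= %(4,3)–%(5,3)= %(4,3)–%(5,4)= %(4,3)–%(5,2)= %(4,4)–@(4,5)≠ %(4,4)–%(5,4)= %(4,4)–%(5,5)= %(4,4)–%(5,3)= @(4,5)–%(5,5)≠ @(4,5)–@(5,6)= @(4,5)–%(5,4)≠  → 7/22 unlike.
Row 5: @(5,0)–@(5,1)= @(5,0)–%(6,0)≠ @(5,0)–@(6,1)= @(5,1)–%(5,2)≠ @(5,1)–@(6,1)= @(5,1)–@(6,2)= @(5,1)–%(6,0)≠ %(5,2)–%(5,3)= %(5,2)–@(6,2)≠ %(5,2)–%(6,3)= %(5,2)–@(6,1)≠ %(5,3)–%(5,4)= %(5,3)–%(6,3)= %(5,3)–@(6,2)≠ %(5,4)–%(5,5)= %(5,4)–%(6,5)= %(5,4)–%(6,3)= %(5,5)–@(5,6)≠ %(5,5)–%(6,5)= %(5,5)–%(6,6)= @(5,6)–%(6,6)≠ @(5,6)–%(6,5)≠  → 9/22 unlike.
Row 6: %(6,0)–@(6,1)≠ @(6,1)–@(6,2)= @(6,2)–%(6,3)≠ %(6,5)–%(6,6)=  → 2/4 unlike.
Total adjacent occupied pairs: 146; unlike-type pairs: 38.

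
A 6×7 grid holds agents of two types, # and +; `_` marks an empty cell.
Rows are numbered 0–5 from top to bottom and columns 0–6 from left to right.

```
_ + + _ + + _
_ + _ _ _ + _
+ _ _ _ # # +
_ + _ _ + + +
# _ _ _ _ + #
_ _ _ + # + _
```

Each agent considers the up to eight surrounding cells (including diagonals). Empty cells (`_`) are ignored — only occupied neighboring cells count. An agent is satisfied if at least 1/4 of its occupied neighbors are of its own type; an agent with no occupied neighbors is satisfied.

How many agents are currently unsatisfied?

5

(0,1)+ 2/2 ✓
(0,2)+ 2/2 ✓
(0,4)+ 2/2 ✓
(0,5)+ 2/2 ✓
(1,1)+ 3/3 ✓
(1,5)+ 3/5 ✓
(2,0)+ 2/2 ✓
(2,4)# 1/4 ✓
(2,5)# 1/6 ✗
(2,6)+ 3/4 ✓
(3,1)+ 1/2 ✓
(3,4)+ 2/4 ✓
(3,5)+ 4/7 ✓
(3,6)+ 3/5 ✓
(4,0)# 0/1 ✗
(4,5)+ 4/6 ✓
(4,6)# 0/4 ✗
(5,3)+ 0/1 ✗
(5,4)# 0/3 ✗
(5,5)+ 1/3 ✓
Unsatisfied: (2,5), (4,0), (4,6), (5,3), (5,4) — 5 in total.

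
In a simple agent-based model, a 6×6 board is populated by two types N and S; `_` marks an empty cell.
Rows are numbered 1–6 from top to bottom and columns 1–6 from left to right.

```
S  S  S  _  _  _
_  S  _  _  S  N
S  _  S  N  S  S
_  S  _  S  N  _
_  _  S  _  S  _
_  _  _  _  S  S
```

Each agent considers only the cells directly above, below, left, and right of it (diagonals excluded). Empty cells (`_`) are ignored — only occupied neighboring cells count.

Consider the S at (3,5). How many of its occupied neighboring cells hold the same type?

2

Occupied neighbors of (3,5): (2,5)=S, (4,5)=N, (3,4)=N, (3,6)=S.
Same type (S): 2 of 4.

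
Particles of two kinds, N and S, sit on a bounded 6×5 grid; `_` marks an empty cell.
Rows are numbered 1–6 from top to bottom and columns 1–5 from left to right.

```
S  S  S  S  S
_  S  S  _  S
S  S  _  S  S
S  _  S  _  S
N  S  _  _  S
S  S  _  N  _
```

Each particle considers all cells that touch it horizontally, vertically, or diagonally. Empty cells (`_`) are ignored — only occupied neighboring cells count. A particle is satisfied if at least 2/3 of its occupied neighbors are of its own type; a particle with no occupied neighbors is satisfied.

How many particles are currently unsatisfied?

3

Row 1: (1,1)S 2/2 satisfied · (1,2)S 4/4 satisfied · (1,3)S 4/4 satisfied · (1,4)S 4/4 satisfied · (1,5)S 2/2 satisfied
Row 2: (2,2)S 6/6 satisfied · (2,3)S 6/6 satisfied · (2,5)S 4/4 satisfied
Row 3: (3,1)S 3/3 satisfied · (3,2)S 5/5 satisfied · (3,4)S 5/5 satisfied · (3,5)S 3/3 satisfied
Row 4: (4,1)S 3/4 satisfied · (4,3)S 3/3 satisfied · (4,5)S 3/3 satisfied
Row 5: (5,1)N 0/4 not · (5,2)S 4/5 satisfied · (5,5)S 1/2 not
Row 6: (6,1)S 2/3 satisfied · (6,2)S 2/3 satisfied · (6,4)N 0/1 not
Unsatisfied: (5,1), (5,5), (6,4) — 3 in total.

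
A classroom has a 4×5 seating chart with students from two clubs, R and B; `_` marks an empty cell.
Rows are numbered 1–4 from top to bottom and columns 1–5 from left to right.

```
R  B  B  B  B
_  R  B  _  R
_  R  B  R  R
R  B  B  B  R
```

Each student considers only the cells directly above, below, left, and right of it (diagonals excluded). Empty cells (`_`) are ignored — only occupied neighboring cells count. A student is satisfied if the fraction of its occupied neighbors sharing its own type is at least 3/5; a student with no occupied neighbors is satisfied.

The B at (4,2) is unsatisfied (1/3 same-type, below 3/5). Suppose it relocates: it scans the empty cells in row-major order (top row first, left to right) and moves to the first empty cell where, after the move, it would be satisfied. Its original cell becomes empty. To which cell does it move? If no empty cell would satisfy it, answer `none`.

none

Vacating (4,2). Empty cells in order:
  (2,1): 0/2 same-type → still unsatisfied.
  (2,4): 2/4 same-type → still unsatisfied.
  (3,1): 0/2 same-type → still unsatisfied.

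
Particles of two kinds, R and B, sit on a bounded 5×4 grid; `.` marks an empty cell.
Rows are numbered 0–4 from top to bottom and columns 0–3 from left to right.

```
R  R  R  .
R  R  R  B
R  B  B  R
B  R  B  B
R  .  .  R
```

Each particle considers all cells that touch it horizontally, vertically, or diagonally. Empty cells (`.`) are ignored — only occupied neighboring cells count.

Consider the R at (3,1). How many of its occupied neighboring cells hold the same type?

Occupied neighbors of (3,1): (2,0)=R, (2,1)=B, (2,2)=B, (3,0)=B, (3,2)=B, (4,0)=R.
Same type (R): 2 of 6.

2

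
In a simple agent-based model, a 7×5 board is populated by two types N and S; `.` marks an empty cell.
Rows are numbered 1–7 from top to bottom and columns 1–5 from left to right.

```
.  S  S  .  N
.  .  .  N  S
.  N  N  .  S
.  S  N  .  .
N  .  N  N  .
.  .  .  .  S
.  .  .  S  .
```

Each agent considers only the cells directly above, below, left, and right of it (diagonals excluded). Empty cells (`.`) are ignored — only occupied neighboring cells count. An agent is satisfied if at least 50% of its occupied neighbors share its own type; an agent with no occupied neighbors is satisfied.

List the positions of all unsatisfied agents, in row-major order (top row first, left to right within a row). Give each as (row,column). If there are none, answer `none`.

Row 1: (1,2)S 1/1 satisfied · (1,3)S 1/1 satisfied · (1,5)N 0/1 not
Row 2: (2,4)N 0/1 not · (2,5)S 1/3 not
Row 3: (3,2)N 1/2 satisfied · (3,3)N 2/2 satisfied · (3,5)S 1/1 satisfied
Row 4: (4,2)S 0/2 not · (4,3)N 2/3 satisfied
Row 5: (5,1)N 0/0 satisfied · (5,3)N 2/2 satisfied · (5,4)N 1/1 satisfied
Row 6: (6,5)S 0/0 satisfied
Row 7: (7,4)S 0/0 satisfied

(1,5), (2,4), (2,5), (4,2)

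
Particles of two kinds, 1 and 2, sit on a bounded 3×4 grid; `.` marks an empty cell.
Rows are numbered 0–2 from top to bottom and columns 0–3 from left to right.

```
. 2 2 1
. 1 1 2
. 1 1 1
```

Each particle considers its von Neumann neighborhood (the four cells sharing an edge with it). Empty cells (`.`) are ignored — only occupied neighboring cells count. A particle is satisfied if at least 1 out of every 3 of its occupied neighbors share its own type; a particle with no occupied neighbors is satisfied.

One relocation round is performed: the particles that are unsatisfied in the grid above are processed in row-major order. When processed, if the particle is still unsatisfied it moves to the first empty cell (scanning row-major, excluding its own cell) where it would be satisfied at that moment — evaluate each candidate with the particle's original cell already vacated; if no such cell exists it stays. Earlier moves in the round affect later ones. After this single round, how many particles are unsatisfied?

0

Initially unsatisfied (in order): (0,3), (1,3).
  (0,3) → (1,0).
  (1,3) → (0,0).
Resulting grid:
2 2 2 .
1 1 1 .
. 1 1 1
All satisfied now.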